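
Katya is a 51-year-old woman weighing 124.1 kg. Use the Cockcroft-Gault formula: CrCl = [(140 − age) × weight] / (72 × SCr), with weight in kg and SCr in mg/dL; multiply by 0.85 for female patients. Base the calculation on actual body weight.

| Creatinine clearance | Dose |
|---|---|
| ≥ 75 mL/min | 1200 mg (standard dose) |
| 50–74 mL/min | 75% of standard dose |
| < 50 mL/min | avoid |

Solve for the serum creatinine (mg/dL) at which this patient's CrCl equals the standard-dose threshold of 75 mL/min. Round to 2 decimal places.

Standard dose requires CrCl ≥ 75 mL/min.
Set (140 − 51) × 124.1 × 0.85 / (72 × SCr) = 75
SCr = (140 − 51) × 124.1 × 0.85 / (72 × 75) = 1.739 mg/dL

1.74 mg/dL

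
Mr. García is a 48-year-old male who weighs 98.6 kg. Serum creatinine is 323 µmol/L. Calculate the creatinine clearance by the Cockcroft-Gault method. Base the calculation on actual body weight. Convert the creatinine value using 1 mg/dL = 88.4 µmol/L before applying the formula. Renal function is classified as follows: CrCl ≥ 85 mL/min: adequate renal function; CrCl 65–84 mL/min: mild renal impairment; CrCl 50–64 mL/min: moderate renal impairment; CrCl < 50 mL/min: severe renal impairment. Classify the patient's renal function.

severe renal impairment

SCr = 323 / 88.4 = 3.654 mg/dL
CrCl = (140 − 48) × 98.6 / (72 × 3.654) = 9071.2 / 263.09 ≈ 34.5 mL/min
34 mL/min falls in the 'severe renal impairment' range.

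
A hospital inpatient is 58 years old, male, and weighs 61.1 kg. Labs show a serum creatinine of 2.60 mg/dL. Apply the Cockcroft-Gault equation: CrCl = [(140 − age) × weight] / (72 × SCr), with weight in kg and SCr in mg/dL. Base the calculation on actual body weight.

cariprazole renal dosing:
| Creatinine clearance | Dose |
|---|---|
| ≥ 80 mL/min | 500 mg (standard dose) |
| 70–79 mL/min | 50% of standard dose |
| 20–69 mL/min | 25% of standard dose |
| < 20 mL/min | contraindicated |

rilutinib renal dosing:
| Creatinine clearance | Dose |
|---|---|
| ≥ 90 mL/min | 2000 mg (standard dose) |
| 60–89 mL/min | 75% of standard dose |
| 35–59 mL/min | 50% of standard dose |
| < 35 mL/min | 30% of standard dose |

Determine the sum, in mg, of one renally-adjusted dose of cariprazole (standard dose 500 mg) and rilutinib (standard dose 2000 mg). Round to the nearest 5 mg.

725 mg

CrCl = (140 − 58) × 61.1 / (72 × 2.6) = 5010.2 / 187.20 ≈ 26.8 mL/min
CrCl ≈ 27 mL/min.
cariprazole: 20–69 mL/min → 25% of 500 mg = 125 mg.
rilutinib: < 35 mL/min → 30% of 2000 mg = 600 mg.
Total = 125 + 600 = 725 mg.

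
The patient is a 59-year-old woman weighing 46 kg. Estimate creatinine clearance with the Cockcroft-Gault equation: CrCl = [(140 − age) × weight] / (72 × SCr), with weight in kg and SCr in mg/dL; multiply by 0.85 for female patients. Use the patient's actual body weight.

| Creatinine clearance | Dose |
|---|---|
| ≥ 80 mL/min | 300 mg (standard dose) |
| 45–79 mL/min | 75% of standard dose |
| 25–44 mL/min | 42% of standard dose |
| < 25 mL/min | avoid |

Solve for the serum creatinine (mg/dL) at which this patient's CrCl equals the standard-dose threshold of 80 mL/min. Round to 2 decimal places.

Standard dose requires CrCl ≥ 80 mL/min.
Set (140 − 59) × 46 × 0.85 / (72 × SCr) = 80
SCr = (140 − 59) × 46 × 0.85 / (72 × 80) = 0.550 mg/dL

0.55 mg/dL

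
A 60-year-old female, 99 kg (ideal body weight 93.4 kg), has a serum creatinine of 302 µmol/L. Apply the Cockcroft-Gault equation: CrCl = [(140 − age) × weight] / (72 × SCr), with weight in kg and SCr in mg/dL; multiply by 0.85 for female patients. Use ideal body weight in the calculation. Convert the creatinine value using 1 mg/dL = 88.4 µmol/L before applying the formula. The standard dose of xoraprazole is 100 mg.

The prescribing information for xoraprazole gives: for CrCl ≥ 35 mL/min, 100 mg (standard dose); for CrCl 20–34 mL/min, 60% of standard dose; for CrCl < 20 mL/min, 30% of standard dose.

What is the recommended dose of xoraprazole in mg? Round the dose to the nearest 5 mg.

SCr = 302 / 88.4 = 3.416 mg/dL
CrCl = (140 − 60) × 93.4 / (72 × 3.416) × 0.85 = 7472.0 / 245.95 × 0.85 ≈ 25.8 mL/min
CrCl ≈ 26 mL/min → bracket 20–34 mL/min.
60% of 100 mg = 60 mg

60 mg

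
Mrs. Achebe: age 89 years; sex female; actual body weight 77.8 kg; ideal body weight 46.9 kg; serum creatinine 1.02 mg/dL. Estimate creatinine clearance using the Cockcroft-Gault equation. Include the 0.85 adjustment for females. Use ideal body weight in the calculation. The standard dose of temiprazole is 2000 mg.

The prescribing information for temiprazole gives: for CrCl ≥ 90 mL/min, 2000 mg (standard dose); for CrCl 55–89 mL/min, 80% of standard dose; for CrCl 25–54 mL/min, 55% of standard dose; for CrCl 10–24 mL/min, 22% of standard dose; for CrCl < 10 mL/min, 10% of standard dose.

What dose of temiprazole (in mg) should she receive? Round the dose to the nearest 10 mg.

1100 mg

CrCl = (140 − 89) × 46.9 / (72 × 1.02) × 0.85 = 2391.9 / 73.44 × 0.85 ≈ 27.7 mL/min
CrCl ≈ 28 mL/min → bracket 25–54 mL/min.
55% of 2000 mg = 1100 mg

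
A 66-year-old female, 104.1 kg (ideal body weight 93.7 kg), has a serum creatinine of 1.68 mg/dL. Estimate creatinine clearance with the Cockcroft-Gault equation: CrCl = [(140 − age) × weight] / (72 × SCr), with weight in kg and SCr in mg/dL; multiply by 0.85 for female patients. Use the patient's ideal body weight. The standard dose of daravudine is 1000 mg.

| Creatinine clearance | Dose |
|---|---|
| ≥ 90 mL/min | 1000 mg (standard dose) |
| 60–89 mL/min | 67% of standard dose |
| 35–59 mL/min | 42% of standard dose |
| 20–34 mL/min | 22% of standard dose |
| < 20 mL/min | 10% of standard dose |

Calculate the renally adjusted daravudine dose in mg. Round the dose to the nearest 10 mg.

CrCl = (140 − 66) × 93.7 / (72 × 1.68) × 0.85 = 6933.8 / 120.96 × 0.85 ≈ 48.7 mL/min
CrCl ≈ 49 mL/min → bracket 35–59 mL/min.
42% of 1000 mg = 420 mg

420 mg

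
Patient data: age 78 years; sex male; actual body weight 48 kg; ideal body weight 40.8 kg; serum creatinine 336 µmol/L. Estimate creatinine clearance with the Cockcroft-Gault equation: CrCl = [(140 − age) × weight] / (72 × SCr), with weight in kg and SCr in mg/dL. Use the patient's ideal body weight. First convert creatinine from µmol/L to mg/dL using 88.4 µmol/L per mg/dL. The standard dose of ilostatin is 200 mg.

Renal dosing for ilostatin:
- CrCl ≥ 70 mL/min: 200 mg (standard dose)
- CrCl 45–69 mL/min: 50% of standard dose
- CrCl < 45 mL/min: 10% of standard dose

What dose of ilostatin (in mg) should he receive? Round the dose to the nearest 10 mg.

SCr = 336 / 88.4 = 3.801 mg/dL
CrCl = (140 − 78) × 40.8 / (72 × 3.801) = 2529.6 / 273.67 ≈ 9.2 mL/min
CrCl ≈ 9 mL/min → bracket < 45 mL/min.
10% of 200 mg = 20 mg

20 mg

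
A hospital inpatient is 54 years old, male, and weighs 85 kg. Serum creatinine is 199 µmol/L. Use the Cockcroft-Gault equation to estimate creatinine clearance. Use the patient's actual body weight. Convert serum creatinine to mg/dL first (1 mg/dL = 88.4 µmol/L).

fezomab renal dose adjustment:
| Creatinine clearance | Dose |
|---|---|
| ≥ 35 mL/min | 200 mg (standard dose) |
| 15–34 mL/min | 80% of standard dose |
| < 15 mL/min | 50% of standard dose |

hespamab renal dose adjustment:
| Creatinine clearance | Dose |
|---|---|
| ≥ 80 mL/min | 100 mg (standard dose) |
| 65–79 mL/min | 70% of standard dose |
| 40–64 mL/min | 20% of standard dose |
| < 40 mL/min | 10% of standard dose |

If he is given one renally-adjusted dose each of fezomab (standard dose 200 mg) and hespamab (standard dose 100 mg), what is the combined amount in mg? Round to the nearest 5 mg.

SCr = 199 / 88.4 = 2.251 mg/dL
CrCl = (140 − 54) × 85 / (72 × 2.251) = 7310.0 / 162.07 ≈ 45.1 mL/min
CrCl ≈ 45 mL/min.
fezomab: ≥ 35 mL/min → 100% of 200 mg = 200 mg.
hespamab: 40–64 mL/min → 20% of 100 mg = 20 mg.
Total = 200 + 20 = 220 mg.

220 mg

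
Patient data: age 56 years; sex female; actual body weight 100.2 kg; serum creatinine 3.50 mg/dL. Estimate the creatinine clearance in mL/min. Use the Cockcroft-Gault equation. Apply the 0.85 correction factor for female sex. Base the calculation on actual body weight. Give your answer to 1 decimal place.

28.4 mL/min

CrCl = (140 − 56) × 100.2 / (72 × 3.5) × 0.85 = 8416.8 / 252.00 × 0.85 ≈ 28.4 mL/min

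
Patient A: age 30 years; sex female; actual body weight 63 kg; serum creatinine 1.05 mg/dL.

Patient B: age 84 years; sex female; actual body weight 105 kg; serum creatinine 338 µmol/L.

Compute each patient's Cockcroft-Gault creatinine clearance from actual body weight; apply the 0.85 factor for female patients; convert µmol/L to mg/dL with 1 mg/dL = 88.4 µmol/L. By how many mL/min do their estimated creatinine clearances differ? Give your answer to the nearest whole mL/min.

Patient A: CrCl = (140 − 30) × 63 / (72 × 1.05) × 0.85 = 6930.0 / 75.60 × 0.85 ≈ 77.9 mL/min
Patient B: SCr = 338 / 88.4 = 3.824 mg/dL
Patient B: CrCl = (140 − 84) × 105 / (72 × 3.824) × 0.85 = 5880.0 / 275.33 × 0.85 ≈ 18.2 mL/min
|77.9 − 18.2| = 59.7 mL/min

60 mL/min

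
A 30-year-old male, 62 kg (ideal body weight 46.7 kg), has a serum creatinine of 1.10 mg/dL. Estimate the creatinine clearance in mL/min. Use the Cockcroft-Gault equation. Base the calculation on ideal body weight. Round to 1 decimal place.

CrCl = (140 − 30) × 46.7 / (72 × 1.1) = 5137.0 / 79.20 ≈ 64.9 mL/min

64.9 mL/min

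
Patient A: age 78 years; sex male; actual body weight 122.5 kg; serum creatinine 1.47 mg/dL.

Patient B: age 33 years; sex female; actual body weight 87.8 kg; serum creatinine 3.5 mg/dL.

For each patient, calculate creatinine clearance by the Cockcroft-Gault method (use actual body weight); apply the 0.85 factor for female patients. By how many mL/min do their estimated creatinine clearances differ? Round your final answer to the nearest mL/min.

40 mL/min

Patient A: CrCl = (140 − 78) × 122.5 / (72 × 1.47) = 7595.0 / 105.84 ≈ 71.8 mL/min
Patient B: CrCl = (140 − 33) × 87.8 / (72 × 3.5) × 0.85 = 9394.6 / 252.00 × 0.85 ≈ 31.7 mL/min
|71.8 − 31.7| = 40.1 mL/min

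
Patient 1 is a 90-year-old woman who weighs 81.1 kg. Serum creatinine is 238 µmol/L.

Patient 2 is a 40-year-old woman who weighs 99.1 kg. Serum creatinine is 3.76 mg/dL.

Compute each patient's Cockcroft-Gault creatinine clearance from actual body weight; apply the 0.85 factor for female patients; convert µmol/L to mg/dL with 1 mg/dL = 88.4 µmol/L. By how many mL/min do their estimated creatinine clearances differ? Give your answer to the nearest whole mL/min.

Patient 1: SCr = 238 / 88.4 = 2.692 mg/dL
Patient 1: CrCl = (140 − 90) × 81.1 / (72 × 2.692) × 0.85 = 4055.0 / 193.82 × 0.85 ≈ 17.8 mL/min
Patient 2: CrCl = (140 − 40) × 99.1 / (72 × 3.76) × 0.85 = 9910.0 / 270.72 × 0.85 ≈ 31.1 mL/min
|17.8 − 31.1| = 13.3 mL/min

13 mL/min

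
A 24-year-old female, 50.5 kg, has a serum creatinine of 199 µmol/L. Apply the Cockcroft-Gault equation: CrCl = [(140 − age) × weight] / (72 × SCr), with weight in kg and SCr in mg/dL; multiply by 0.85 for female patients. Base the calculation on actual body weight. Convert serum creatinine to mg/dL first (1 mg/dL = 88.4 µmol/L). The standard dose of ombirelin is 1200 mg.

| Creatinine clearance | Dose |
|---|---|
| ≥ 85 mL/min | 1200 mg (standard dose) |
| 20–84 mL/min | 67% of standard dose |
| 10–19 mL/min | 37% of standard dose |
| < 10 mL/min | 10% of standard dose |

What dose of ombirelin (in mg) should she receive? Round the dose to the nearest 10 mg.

SCr = 199 / 88.4 = 2.251 mg/dL
CrCl = (140 − 24) × 50.5 / (72 × 2.251) × 0.85 = 5858.0 / 162.07 × 0.85 ≈ 30.7 mL/min
CrCl ≈ 31 mL/min → bracket 20–84 mL/min.
67% of 1200 mg = 804 mg → 800 mg

800 mg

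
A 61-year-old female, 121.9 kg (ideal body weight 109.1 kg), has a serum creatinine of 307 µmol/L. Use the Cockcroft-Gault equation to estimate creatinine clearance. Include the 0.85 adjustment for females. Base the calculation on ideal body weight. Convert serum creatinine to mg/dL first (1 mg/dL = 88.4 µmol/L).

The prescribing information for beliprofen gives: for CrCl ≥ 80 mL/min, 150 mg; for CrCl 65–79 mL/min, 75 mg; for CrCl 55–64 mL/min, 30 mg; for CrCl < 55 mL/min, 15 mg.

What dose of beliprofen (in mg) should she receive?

SCr = 307 / 88.4 = 3.473 mg/dL
CrCl = (140 − 61) × 109.1 / (72 × 3.473) × 0.85 = 8618.9 / 250.06 × 0.85 ≈ 29.3 mL/min
CrCl ≈ 29 mL/min → bracket < 55 mL/min.
Dose for this bracket: 15 mg.

15 mg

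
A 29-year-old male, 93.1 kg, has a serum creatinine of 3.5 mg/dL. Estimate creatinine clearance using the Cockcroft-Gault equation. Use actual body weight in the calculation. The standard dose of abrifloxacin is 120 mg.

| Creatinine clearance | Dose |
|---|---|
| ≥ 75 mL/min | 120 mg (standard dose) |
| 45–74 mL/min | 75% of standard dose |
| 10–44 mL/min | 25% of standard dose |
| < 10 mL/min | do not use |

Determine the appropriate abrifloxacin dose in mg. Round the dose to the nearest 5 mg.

CrCl = (140 − 29) × 93.1 / (72 × 3.5) = 10334.1 / 252.00 ≈ 41.0 mL/min
CrCl ≈ 41 mL/min → bracket 10–44 mL/min.
25% of 120 mg = 30 mg

30 mg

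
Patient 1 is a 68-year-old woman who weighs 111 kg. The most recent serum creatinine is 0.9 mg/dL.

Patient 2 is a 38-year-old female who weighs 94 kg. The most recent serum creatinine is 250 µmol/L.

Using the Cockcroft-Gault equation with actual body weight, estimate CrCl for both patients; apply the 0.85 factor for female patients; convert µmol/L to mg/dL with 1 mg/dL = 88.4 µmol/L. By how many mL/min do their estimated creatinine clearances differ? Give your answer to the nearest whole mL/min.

65 mL/min

Patient 1: CrCl = (140 − 68) × 111 / (72 × 0.9) × 0.85 = 7992.0 / 64.80 × 0.85 ≈ 104.8 mL/min
Patient 2: SCr = 250 / 88.4 = 2.828 mg/dL
Patient 2: CrCl = (140 − 38) × 94 / (72 × 2.828) × 0.85 = 9588.0 / 203.62 × 0.85 ≈ 40.0 mL/min
|104.8 − 40.0| = 64.8 mL/min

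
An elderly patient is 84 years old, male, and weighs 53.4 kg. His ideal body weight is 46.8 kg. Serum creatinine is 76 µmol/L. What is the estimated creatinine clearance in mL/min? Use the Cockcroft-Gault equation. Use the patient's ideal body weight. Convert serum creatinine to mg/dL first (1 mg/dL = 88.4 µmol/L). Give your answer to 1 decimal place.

42.3 mL/min

SCr = 76 / 88.4 = 0.86 mg/dL
CrCl = (140 − 84) × 46.8 / (72 × 0.86) = 2620.8 / 61.92 ≈ 42.3 mL/min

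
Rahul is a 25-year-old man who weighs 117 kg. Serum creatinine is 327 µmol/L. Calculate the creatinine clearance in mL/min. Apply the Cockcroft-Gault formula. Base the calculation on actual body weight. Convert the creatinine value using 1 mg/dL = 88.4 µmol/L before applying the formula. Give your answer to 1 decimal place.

SCr = 327 / 88.4 = 3.699 mg/dL
CrCl = (140 − 25) × 117 / (72 × 3.699) = 13455.0 / 266.33 ≈ 50.5 mL/min

50.5 mL/min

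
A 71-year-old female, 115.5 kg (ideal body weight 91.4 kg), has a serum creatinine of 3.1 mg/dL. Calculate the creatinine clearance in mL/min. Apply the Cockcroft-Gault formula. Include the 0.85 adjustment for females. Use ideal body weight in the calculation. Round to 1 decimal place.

CrCl = (140 − 71) × 91.4 / (72 × 3.1) × 0.85 = 6306.6 / 223.20 × 0.85 ≈ 24.0 mL/min

24.0 mL/min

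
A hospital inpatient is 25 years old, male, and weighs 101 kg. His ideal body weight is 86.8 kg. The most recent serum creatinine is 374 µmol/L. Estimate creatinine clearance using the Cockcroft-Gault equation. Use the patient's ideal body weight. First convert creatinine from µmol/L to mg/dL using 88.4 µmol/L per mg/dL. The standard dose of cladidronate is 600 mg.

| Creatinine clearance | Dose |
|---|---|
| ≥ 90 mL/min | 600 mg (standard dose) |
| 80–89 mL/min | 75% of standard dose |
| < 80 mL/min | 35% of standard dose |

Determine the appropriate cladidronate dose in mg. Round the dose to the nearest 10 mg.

210 mg

SCr = 374 / 88.4 = 4.231 mg/dL
CrCl = (140 − 25) × 86.8 / (72 × 4.231) = 9982.0 / 304.63 ≈ 32.8 mL/min
CrCl ≈ 33 mL/min → bracket < 80 mL/min.
35% of 600 mg = 210 mg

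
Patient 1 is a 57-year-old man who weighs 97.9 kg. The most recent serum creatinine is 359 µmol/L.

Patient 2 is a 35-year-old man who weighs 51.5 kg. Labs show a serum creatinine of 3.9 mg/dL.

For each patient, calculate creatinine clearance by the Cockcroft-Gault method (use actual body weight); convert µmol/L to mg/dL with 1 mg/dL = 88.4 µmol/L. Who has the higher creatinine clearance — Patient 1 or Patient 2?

Patient 1: SCr = 359 / 88.4 = 4.061 mg/dL
Patient 1: CrCl = (140 − 57) × 97.9 / (72 × 4.061) = 8125.7 / 292.39 ≈ 27.8 mL/min
Patient 2: CrCl = (140 − 35) × 51.5 / (72 × 3.9) = 5407.5 / 280.80 ≈ 19.3 mL/min
27.8 vs 19.3 mL/min → Patient 1 is higher.

Patient 1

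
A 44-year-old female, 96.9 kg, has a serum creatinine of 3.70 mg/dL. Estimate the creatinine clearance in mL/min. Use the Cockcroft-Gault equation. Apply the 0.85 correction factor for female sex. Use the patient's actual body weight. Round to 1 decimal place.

29.7 mL/min

CrCl = (140 − 44) × 96.9 / (72 × 3.7) × 0.85 = 9302.4 / 266.40 × 0.85 ≈ 29.7 mL/min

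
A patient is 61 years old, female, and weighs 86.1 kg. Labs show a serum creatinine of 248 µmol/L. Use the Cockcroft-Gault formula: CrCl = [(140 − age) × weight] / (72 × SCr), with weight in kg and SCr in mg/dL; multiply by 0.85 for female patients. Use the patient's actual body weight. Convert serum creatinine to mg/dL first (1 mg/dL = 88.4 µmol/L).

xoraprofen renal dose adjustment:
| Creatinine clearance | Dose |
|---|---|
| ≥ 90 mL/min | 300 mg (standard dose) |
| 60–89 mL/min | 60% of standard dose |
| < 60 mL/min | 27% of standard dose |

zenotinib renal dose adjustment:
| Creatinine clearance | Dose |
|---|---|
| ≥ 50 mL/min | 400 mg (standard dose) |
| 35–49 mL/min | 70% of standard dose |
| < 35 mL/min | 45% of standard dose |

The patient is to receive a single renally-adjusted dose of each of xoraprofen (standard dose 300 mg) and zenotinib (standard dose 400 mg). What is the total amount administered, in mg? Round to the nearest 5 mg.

SCr = 248 / 88.4 = 2.805 mg/dL
CrCl = (140 − 61) × 86.1 / (72 × 2.805) × 0.85 = 6801.9 / 201.96 × 0.85 ≈ 28.6 mL/min
CrCl ≈ 29 mL/min.
xoraprofen: < 60 mL/min → 27% of 300 mg = 81 mg.
zenotinib: < 35 mL/min → 45% of 400 mg = 180 mg.
Total = 81 + 180 = 261 mg.

260 mg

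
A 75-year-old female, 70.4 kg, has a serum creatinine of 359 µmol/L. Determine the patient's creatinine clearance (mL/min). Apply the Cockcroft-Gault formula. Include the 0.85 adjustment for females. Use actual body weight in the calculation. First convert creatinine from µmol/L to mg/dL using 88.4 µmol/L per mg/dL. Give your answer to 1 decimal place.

SCr = 359 / 88.4 = 4.061 mg/dL
CrCl = (140 − 75) × 70.4 / (72 × 4.061) × 0.85 = 4576.0 / 292.39 × 0.85 ≈ 13.3 mL/min

13.3 mL/min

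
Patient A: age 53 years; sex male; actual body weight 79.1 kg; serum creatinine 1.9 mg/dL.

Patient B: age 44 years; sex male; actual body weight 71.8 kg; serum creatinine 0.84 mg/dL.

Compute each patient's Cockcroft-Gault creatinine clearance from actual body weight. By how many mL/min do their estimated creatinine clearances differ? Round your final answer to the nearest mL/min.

Patient A: CrCl = (140 − 53) × 79.1 / (72 × 1.9) = 6881.7 / 136.80 ≈ 50.3 mL/min
Patient B: CrCl = (140 − 44) × 71.8 / (72 × 0.84) = 6892.8 / 60.48 ≈ 114.0 mL/min
|50.3 − 114.0| = 63.7 mL/min

64 mL/min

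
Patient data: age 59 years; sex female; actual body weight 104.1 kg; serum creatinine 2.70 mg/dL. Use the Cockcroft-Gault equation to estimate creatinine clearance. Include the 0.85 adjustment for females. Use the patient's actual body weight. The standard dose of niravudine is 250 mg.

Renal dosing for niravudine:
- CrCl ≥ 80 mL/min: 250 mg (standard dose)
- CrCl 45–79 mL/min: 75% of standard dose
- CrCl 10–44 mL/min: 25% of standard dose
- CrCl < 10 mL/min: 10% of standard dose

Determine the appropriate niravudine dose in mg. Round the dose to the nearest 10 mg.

60 mg

CrCl = (140 − 59) × 104.1 / (72 × 2.7) × 0.85 = 8432.1 / 194.40 × 0.85 ≈ 36.9 mL/min
CrCl ≈ 37 mL/min → bracket 10–44 mL/min.
25% of 250 mg = 62.5 mg → 60 mg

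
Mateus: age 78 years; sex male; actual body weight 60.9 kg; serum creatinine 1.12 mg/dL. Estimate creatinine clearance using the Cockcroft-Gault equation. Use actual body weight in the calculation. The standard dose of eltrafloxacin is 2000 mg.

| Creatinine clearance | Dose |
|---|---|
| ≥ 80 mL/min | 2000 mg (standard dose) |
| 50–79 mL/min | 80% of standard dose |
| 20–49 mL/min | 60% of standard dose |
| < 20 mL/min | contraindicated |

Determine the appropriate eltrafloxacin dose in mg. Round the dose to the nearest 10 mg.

1200 mg

CrCl = (140 − 78) × 60.9 / (72 × 1.12) = 3775.8 / 80.64 ≈ 46.8 mL/min
CrCl ≈ 47 mL/min → bracket 20–49 mL/min.
60% of 2000 mg = 1200 mg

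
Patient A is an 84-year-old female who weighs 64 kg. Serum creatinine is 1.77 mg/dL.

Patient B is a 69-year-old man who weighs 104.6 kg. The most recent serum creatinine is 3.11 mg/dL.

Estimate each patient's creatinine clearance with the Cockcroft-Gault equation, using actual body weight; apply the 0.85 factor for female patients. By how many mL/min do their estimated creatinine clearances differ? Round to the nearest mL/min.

Patient A: CrCl = (140 − 84) × 64 / (72 × 1.77) × 0.85 = 3584.0 / 127.44 × 0.85 ≈ 23.9 mL/min
Patient B: CrCl = (140 − 69) × 104.6 / (72 × 3.11) = 7426.6 / 223.92 ≈ 33.2 mL/min
|23.9 − 33.2| = 9.3 mL/min

9 mL/min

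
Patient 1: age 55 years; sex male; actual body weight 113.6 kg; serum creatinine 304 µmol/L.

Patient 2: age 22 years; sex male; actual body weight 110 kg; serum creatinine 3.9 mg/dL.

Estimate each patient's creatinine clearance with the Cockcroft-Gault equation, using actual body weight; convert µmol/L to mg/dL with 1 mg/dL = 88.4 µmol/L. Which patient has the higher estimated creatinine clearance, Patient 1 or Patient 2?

Patient 1: SCr = 304 / 88.4 = 3.439 mg/dL
Patient 1: CrCl = (140 − 55) × 113.6 / (72 × 3.439) = 9656.0 / 247.61 ≈ 39.0 mL/min
Patient 2: CrCl = (140 − 22) × 110 / (72 × 3.9) = 12980.0 / 280.80 ≈ 46.2 mL/min
39.0 vs 46.2 mL/min → Patient 2 is higher.

Patient 2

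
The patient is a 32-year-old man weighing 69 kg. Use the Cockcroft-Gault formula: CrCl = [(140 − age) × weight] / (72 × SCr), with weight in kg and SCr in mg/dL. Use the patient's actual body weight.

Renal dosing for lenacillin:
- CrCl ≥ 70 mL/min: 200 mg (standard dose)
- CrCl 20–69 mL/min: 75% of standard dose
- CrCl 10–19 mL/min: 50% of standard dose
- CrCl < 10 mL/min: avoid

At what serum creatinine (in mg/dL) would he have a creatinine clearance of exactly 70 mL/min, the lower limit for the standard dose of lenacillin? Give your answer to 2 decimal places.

Standard dose requires CrCl ≥ 70 mL/min.
Set (140 − 32) × 69 / (72 × SCr) = 70
SCr = (140 − 32) × 69 / (72 × 70) = 1.479 mg/dL

1.48 mg/dL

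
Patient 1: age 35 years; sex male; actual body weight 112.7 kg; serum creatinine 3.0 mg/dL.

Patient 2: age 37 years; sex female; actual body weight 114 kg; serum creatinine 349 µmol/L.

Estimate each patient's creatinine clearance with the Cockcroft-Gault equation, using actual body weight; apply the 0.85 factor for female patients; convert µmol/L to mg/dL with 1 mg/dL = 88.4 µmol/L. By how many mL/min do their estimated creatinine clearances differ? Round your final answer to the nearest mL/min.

Patient 1: CrCl = (140 − 35) × 112.7 / (72 × 3) = 11833.5 / 216.00 ≈ 54.8 mL/min
Patient 2: SCr = 349 / 88.4 = 3.948 mg/dL
Patient 2: CrCl = (140 − 37) × 114 / (72 × 3.948) × 0.85 = 11742.0 / 284.26 × 0.85 ≈ 35.1 mL/min
|54.8 − 35.1| = 19.7 mL/min

20 mL/min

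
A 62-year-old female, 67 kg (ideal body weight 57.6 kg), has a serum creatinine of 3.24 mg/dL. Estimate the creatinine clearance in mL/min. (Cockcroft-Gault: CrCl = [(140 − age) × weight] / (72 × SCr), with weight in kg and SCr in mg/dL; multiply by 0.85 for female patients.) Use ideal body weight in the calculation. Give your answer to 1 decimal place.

16.4 mL/min

CrCl = (140 − 62) × 57.6 / (72 × 3.24) × 0.85 = 4492.8 / 233.28 × 0.85 ≈ 16.4 mL/min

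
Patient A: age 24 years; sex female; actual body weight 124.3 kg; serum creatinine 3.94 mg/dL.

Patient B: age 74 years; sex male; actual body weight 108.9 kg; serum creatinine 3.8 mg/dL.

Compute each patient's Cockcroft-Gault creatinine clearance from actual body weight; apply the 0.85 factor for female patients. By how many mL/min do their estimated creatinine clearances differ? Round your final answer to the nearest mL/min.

Patient A: CrCl = (140 − 24) × 124.3 / (72 × 3.94) × 0.85 = 14418.8 / 283.68 × 0.85 ≈ 43.2 mL/min
Patient B: CrCl = (140 − 74) × 108.9 / (72 × 3.8) = 7187.4 / 273.60 ≈ 26.3 mL/min
|43.2 − 26.3| = 16.9 mL/min

17 mL/min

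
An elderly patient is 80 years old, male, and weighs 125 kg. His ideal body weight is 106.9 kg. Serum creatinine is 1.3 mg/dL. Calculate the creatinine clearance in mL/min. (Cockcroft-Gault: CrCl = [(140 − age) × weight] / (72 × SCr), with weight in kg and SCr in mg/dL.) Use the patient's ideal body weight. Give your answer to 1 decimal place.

CrCl = (140 − 80) × 106.9 / (72 × 1.3) = 6414.0 / 93.60 ≈ 68.5 mL/min

68.5 mL/min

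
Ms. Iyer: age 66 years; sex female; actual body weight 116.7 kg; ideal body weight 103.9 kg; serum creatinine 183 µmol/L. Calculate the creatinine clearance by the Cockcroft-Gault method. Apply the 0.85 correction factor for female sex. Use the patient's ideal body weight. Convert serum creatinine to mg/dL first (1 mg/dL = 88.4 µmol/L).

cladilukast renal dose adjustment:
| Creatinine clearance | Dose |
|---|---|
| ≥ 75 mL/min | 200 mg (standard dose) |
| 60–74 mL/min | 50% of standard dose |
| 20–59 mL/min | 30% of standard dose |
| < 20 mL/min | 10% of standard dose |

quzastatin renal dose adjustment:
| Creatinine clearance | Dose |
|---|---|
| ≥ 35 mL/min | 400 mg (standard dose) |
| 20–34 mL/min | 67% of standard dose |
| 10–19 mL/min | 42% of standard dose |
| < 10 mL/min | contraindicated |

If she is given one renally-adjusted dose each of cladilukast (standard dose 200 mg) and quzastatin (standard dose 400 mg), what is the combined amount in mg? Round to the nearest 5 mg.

460 mg

SCr = 183 / 88.4 = 2.07 mg/dL
CrCl = (140 − 66) × 103.9 / (72 × 2.07) × 0.85 = 7688.6 / 149.04 × 0.85 ≈ 43.8 mL/min
CrCl ≈ 44 mL/min.
cladilukast: 20–59 mL/min → 30% of 200 mg = 60 mg.
quzastatin: ≥ 35 mL/min → 100% of 400 mg = 400 mg.
Total = 60 + 400 = 460 mg.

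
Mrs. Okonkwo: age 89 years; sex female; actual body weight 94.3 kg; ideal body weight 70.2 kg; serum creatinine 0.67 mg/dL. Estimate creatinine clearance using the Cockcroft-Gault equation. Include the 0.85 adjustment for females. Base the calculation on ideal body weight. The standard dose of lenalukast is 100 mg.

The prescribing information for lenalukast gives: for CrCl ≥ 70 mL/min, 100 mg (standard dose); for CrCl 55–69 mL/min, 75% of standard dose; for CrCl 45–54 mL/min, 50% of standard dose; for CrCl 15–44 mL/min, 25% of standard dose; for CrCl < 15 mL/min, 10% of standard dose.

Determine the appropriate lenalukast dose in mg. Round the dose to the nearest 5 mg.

75 mg

CrCl = (140 − 89) × 70.2 / (72 × 0.67) × 0.85 = 3580.2 / 48.24 × 0.85 ≈ 63.1 mL/min
CrCl ≈ 63 mL/min → bracket 55–69 mL/min.
75% of 100 mg = 75 mg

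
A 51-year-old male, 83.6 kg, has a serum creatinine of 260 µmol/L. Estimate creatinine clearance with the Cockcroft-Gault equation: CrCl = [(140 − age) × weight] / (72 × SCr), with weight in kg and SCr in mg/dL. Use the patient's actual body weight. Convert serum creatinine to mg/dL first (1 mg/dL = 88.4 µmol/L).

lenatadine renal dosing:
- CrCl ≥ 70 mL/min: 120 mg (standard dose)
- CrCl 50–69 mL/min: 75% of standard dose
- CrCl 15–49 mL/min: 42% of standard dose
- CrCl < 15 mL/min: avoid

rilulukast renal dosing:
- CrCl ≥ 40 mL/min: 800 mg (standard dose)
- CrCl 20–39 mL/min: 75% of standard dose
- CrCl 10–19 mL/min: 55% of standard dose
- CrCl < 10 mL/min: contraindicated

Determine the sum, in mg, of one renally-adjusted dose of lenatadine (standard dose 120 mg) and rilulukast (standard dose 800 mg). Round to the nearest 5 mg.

650 mg

SCr = 260 / 88.4 = 2.941 mg/dL
CrCl = (140 − 51) × 83.6 / (72 × 2.941) = 7440.4 / 211.75 ≈ 35.1 mL/min
CrCl ≈ 35 mL/min.
lenatadine: 15–49 mL/min → 42% of 120 mg = 50.4 mg.
rilulukast: 20–39 mL/min → 75% of 800 mg = 600 mg.
Total = 50.4 + 600 = 650.4 mg.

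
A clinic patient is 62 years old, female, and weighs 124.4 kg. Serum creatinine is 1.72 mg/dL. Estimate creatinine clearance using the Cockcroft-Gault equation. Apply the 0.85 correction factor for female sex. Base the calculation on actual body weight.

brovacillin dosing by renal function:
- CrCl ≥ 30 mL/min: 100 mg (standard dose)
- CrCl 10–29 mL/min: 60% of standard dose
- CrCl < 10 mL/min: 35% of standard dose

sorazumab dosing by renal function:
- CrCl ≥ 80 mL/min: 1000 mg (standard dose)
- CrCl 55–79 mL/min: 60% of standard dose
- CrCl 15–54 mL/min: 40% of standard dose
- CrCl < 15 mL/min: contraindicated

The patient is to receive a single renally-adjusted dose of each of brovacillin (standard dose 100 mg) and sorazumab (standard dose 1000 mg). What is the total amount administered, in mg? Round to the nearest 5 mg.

700 mg

CrCl = (140 − 62) × 124.4 / (72 × 1.72) × 0.85 = 9703.2 / 123.84 × 0.85 ≈ 66.6 mL/min
CrCl ≈ 67 mL/min.
brovacillin: ≥ 30 mL/min → 100% of 100 mg = 100 mg.
sorazumab: 55–79 mL/min → 60% of 1000 mg = 600 mg.
Total = 100 + 600 = 700 mg.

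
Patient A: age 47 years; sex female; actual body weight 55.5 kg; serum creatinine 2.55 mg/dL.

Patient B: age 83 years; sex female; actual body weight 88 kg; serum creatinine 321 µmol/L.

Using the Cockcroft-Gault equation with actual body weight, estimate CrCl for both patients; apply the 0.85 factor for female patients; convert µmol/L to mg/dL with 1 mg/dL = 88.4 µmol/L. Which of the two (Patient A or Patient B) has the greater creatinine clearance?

Patient A

Patient A: CrCl = (140 − 47) × 55.5 / (72 × 2.55) × 0.85 = 5161.5 / 183.60 × 0.85 ≈ 23.9 mL/min
Patient B: SCr = 321 / 88.4 = 3.631 mg/dL
Patient B: CrCl = (140 − 83) × 88 / (72 × 3.631) × 0.85 = 5016.0 / 261.43 × 0.85 ≈ 16.3 mL/min
23.9 vs 16.3 mL/min → Patient A is higher.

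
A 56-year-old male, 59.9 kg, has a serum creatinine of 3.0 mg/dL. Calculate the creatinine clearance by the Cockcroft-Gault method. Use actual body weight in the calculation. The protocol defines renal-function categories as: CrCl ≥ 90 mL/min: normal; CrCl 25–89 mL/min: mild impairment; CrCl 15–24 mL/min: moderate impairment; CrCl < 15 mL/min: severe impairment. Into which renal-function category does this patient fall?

moderate impairment

CrCl = (140 − 56) × 59.9 / (72 × 3) = 5031.6 / 216.00 ≈ 23.3 mL/min
23 mL/min falls in the 'moderate impairment' range.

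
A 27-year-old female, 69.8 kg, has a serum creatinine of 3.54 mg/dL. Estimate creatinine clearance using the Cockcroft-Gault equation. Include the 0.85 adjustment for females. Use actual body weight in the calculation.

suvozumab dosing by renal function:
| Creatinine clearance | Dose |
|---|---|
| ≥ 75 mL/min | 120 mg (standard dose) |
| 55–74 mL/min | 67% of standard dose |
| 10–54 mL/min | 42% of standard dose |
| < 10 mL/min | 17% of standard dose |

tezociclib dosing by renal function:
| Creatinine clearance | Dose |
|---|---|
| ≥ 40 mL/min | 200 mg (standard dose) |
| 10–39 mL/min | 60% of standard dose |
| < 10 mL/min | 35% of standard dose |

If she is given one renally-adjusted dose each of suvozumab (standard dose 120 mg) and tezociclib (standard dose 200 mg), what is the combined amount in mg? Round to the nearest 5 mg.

170 mg

CrCl = (140 − 27) × 69.8 / (72 × 3.54) × 0.85 = 7887.4 / 254.88 × 0.85 ≈ 26.3 mL/min
CrCl ≈ 26 mL/min.
suvozumab: 10–54 mL/min → 42% of 120 mg = 50.4 mg.
tezociclib: 10–39 mL/min → 60% of 200 mg = 120 mg.
Total = 50.4 + 120 = 170.4 mg.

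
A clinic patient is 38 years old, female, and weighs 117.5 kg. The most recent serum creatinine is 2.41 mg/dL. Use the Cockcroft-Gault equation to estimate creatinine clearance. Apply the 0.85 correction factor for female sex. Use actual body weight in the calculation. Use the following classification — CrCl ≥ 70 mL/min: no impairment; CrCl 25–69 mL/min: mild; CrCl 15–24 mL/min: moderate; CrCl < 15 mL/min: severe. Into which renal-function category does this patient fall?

mild

CrCl = (140 − 38) × 117.5 / (72 × 2.41) × 0.85 = 11985.0 / 173.52 × 0.85 ≈ 58.7 mL/min
59 mL/min falls in the 'mild' range.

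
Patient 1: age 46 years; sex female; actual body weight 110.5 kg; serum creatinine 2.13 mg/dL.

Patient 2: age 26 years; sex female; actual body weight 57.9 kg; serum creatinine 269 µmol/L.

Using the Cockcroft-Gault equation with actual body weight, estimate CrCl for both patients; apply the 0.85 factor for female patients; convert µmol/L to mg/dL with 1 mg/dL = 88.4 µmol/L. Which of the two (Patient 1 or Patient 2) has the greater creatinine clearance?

Patient 1: CrCl = (140 − 46) × 110.5 / (72 × 2.13) × 0.85 = 10387.0 / 153.36 × 0.85 ≈ 57.6 mL/min
Patient 2: SCr = 269 / 88.4 = 3.043 mg/dL
Patient 2: CrCl = (140 − 26) × 57.9 / (72 × 3.043) × 0.85 = 6600.6 / 219.10 × 0.85 ≈ 25.6 mL/min
57.6 vs 25.6 mL/min → Patient 1 is higher.

Patient 1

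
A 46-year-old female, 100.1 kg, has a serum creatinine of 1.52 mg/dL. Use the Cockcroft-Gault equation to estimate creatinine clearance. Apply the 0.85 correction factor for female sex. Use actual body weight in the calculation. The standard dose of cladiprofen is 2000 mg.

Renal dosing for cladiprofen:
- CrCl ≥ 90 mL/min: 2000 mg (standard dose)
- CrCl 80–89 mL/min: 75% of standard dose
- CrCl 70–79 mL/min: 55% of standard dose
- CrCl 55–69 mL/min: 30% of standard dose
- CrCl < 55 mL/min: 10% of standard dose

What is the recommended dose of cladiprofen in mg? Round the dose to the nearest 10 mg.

1100 mg

CrCl = (140 − 46) × 100.1 / (72 × 1.52) × 0.85 = 9409.4 / 109.44 × 0.85 ≈ 73.1 mL/min
CrCl ≈ 73 mL/min → bracket 70–79 mL/min.
55% of 2000 mg = 1100 mg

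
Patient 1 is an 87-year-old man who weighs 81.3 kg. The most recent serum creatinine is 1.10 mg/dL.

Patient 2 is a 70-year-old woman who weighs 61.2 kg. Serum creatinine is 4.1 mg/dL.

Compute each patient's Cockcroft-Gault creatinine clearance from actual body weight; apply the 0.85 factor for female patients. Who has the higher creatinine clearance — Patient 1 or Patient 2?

Patient 1

Patient 1: CrCl = (140 − 87) × 81.3 / (72 × 1.1) = 4308.9 / 79.20 ≈ 54.4 mL/min
Patient 2: CrCl = (140 − 70) × 61.2 / (72 × 4.1) × 0.85 = 4284.0 / 295.20 × 0.85 ≈ 12.3 mL/min
54.4 vs 12.3 mL/min → Patient 1 is higher.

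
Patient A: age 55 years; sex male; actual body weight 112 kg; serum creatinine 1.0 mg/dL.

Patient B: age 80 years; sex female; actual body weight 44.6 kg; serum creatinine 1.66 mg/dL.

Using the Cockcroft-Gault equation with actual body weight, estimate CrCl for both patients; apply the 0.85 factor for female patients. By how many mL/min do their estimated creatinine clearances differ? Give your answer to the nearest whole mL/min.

113 mL/min

Patient A: CrCl = (140 − 55) × 112 / (72 × 1) = 9520.0 / 72.00 ≈ 132.2 mL/min
Patient B: CrCl = (140 − 80) × 44.6 / (72 × 1.66) × 0.85 = 2676.0 / 119.52 × 0.85 ≈ 19.0 mL/min
|132.2 − 19.0| = 113.2 mL/min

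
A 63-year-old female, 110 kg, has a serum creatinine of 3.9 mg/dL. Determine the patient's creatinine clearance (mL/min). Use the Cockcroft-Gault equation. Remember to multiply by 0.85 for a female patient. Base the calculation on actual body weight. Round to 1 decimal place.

25.6 mL/min

CrCl = (140 − 63) × 110 / (72 × 3.9) × 0.85 = 8470.0 / 280.80 × 0.85 ≈ 25.6 mL/min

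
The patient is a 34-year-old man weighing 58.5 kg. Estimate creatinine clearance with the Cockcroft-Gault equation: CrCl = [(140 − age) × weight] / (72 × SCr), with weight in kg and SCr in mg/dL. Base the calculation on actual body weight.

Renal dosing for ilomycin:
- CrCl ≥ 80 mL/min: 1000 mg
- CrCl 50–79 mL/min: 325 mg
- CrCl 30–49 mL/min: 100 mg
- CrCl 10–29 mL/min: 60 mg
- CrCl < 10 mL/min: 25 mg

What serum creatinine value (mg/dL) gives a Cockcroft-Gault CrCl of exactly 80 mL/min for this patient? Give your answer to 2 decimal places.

1.08 mg/dL

Standard dose requires CrCl ≥ 80 mL/min.
Set (140 − 34) × 58.5 / (72 × SCr) = 80
SCr = (140 − 34) × 58.5 / (72 × 80) = 1.077 mg/dL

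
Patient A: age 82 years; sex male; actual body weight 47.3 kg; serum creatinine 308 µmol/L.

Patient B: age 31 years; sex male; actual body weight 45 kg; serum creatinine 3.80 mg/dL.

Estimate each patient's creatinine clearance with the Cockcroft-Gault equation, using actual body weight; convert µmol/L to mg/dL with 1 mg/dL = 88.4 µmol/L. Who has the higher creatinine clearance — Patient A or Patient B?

Patient B

Patient A: SCr = 308 / 88.4 = 3.484 mg/dL
Patient A: CrCl = (140 − 82) × 47.3 / (72 × 3.484) = 2743.4 / 250.85 ≈ 10.9 mL/min
Patient B: CrCl = (140 − 31) × 45 / (72 × 3.8) = 4905.0 / 273.60 ≈ 17.9 mL/min
10.9 vs 17.9 mL/min → Patient B is higher.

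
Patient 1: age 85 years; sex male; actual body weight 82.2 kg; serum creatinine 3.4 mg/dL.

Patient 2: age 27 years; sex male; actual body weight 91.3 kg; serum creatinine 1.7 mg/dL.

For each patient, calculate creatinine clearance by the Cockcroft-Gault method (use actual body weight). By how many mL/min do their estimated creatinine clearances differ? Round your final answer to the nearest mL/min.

Patient 1: CrCl = (140 − 85) × 82.2 / (72 × 3.4) = 4521.0 / 244.80 ≈ 18.5 mL/min
Patient 2: CrCl = (140 − 27) × 91.3 / (72 × 1.7) = 10316.9 / 122.40 ≈ 84.3 mL/min
|18.5 − 84.3| = 65.8 mL/min

66 mL/min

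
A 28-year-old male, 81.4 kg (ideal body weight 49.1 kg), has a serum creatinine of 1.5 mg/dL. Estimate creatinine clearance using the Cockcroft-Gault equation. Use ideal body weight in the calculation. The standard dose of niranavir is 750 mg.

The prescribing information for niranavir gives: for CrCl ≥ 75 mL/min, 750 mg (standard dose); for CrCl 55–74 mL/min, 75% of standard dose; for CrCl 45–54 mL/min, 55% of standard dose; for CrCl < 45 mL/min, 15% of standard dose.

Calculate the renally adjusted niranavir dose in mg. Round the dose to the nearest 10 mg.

410 mg

CrCl = (140 − 28) × 49.1 / (72 × 1.5) = 5499.2 / 108.00 ≈ 50.9 mL/min
CrCl ≈ 51 mL/min → bracket 45–54 mL/min.
55% of 750 mg = 412.5 mg → 410 mg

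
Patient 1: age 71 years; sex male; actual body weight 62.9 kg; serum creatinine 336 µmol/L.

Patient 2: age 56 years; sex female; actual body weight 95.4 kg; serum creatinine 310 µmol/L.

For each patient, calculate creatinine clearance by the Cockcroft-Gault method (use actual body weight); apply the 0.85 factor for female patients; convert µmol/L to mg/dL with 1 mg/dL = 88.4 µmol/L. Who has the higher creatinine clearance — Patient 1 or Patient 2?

Patient 2

Patient 1: SCr = 336 / 88.4 = 3.801 mg/dL
Patient 1: CrCl = (140 − 71) × 62.9 / (72 × 3.801) = 4340.1 / 273.67 ≈ 15.9 mL/min
Patient 2: SCr = 310 / 88.4 = 3.507 mg/dL
Patient 2: CrCl = (140 − 56) × 95.4 / (72 × 3.507) × 0.85 = 8013.6 / 252.50 × 0.85 ≈ 27.0 mL/min
15.9 vs 27.0 mL/min → Patient 2 is higher.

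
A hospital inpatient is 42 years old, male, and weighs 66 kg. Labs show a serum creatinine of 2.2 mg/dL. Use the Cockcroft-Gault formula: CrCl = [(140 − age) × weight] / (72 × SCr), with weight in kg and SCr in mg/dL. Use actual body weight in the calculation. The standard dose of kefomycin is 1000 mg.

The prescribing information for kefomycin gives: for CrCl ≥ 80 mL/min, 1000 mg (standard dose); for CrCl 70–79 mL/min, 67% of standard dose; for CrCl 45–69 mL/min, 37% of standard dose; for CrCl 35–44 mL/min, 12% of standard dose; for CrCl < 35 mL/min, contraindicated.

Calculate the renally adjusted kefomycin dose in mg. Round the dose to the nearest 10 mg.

CrCl = (140 − 42) × 66 / (72 × 2.2) = 6468.0 / 158.40 ≈ 40.8 mL/min
CrCl ≈ 41 mL/min → bracket 35–44 mL/min.
12% of 1000 mg = 120 mg

120 mg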